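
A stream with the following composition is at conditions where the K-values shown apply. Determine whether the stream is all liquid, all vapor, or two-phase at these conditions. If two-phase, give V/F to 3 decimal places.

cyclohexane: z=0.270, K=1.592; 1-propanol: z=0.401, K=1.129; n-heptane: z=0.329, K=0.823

ΣzᵢKᵢ = 1.153; Σzᵢ/Kᵢ = 0.925.
Since Σzᵢ/Kᵢ < 1 the mixture is above its dew point — single vapor phase.

all vapor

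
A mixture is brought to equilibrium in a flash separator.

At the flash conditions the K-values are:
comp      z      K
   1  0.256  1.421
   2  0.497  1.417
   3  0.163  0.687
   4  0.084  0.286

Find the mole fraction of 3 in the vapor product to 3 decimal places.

Let ψ = V/F and solve Σ zᵢ(Kᵢ−1)/(1+ψ(Kᵢ−1)) = 0.
Feasibility: ΣzᵢKᵢ = 1.204, Σzᵢ/Kᵢ = 1.062 — both > 1, two phases present.
Newton–Raphson from ψ = 0.5:
  ψ = 0.500: g = 0.1068, g' = -0.216 → ψ = 0.994
  ψ = 0.994: g = -0.0581, g' = -0.607 → ψ = 0.898
  ψ = 0.898: g = -0.0092, g' = -0.433 → ψ = 0.877
  ψ = 0.877: g = -0.0003, g' = -0.407 → ψ = 0.876
Converged at ψ = 0.876.
Compositions from xᵢ = zᵢ/(1+ψ(Kᵢ−1)), yᵢ = Kᵢxᵢ:
  1: x = 0.187, y = 0.266
  2: x = 0.364, y = 0.516
  3: x = 0.225, y = 0.154
  4: x = 0.224, y = 0.064

y_3 = 0.154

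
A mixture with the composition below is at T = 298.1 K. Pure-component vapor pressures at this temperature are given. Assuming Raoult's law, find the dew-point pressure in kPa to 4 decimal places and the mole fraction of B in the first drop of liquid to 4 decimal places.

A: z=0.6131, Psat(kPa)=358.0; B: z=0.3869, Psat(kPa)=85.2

Pdew = 159.9066 kPa, x_B = 0.7261

At the dew point ψ → 1, so Σzᵢ/Kᵢ = 1 with Kᵢ = Pᵢˢᵃᵗ/P ⇒ 1/P = Σzᵢ/Pᵢˢᵃᵗ.
1/P = 0.6131/358.0 + 0.3869/85.2 = 0.0062536 ⇒ P = 159.9066 kPa
xᵢ = zᵢP/Pᵢˢᵃᵗ ⇒ x_B = 0.3869·159.9066/85.2 = 0.7261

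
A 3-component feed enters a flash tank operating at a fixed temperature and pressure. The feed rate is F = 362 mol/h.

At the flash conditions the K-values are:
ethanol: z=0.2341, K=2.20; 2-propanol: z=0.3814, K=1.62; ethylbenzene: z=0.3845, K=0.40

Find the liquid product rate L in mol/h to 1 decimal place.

L = 162.0 mol/h

Material balance + equilibrium reduce to Σ zᵢ(Kᵢ−1)/(1+β(Kᵢ−1)) = 0.
g(0) = ΣzᵢKᵢ − 1 = 0.2867 and g(1) = 1 − Σzᵢ/Kᵢ = -0.3031, so a root lies in (0, 1).
Newton–Raphson from β = 0.32:
  β = 0.3200: g = 0.11478, g' = -0.4901 → β = 0.5542
  β = 0.5542: g = -0.00091, g' = -0.5135 → β = 0.5524
Converged at β = 0.5524.
Then V = β·F = 0.5524·362 = 200.0 mol/h and L = F − V = 162.0 mol/h.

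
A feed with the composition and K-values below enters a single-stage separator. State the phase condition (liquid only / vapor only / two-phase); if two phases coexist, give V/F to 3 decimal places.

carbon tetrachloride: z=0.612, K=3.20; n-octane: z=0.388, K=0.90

ΣzᵢKᵢ = 2.308; Σzᵢ/Kᵢ = 0.622.
Since Σzᵢ/Kᵢ < 1 the mixture is above its dew point — single vapor phase.

vapor only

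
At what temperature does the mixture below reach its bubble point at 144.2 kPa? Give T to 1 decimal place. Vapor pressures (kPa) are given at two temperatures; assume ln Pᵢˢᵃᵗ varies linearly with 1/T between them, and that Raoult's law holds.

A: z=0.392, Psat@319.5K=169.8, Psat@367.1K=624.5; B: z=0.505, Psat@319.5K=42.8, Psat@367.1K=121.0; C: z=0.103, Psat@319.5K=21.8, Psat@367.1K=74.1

Bubble-point temperature: ΣzᵢPᵢˢᵃᵗ(T) = P. Interpolate ln Pᵢˢᵃᵗ = aᵢ + bᵢ/T.
  T = 319.5 K: ΣzᵢPᵢˢᵃᵗ = 90.42 kPa
  T = 367.1 K: ΣzᵢPᵢˢᵃᵗ = 313.54 kPa
  T = 343.3 K: ΣzᵢPᵢˢᵃᵗ = 175.54 kPa
  T = 331.4 K: ΣzᵢPᵢˢᵃᵗ = 127.44 kPa
  T = 337.4 K: ΣzᵢPᵢˢᵃᵗ = 150.18 kPa
  T = 334.4 K: ΣzᵢPᵢˢᵃᵗ = 138.44 kPa
  T = 335.9 K: ΣzᵢPᵢˢᵃᵗ = 144.22 kPa
Interpolating between 334.4 K and 335.9 K gives T ≈ 335.9 K.

T = 335.9 K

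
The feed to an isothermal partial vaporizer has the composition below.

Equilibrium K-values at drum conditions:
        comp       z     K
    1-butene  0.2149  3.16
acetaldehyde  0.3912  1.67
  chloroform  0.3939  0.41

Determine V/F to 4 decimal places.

V/F = 0.6479

Rachford–Rice: g(V/F) = Σ zᵢ(Kᵢ−1)/(1+V/F(Kᵢ−1)) = 0.
Feasibility: ΣzᵢKᵢ = 1.4939, Σzᵢ/Kᵢ = 1.2630 — both > 1, two phases present.
Iterate (Newton) starting at V/F = 0.5:
  V/F = 0.5000: g = 0.08985, g' = -0.6062 → V/F = 0.6482
  V/F = 0.6482: g = -0.00020, g' = -0.6190 → V/F = 0.6479
Converged at V/F = 0.6479.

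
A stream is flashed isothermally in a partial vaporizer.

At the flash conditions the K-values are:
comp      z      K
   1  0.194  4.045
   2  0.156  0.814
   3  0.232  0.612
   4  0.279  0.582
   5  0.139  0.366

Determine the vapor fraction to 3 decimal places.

ψ = 0.213

Newton–Raphson from ψ = 0.5:
  ψ = 0.500: g = -0.1860, g' = -0.541 → ψ = 0.156
  ψ = 0.156: g = 0.0521, g' = -0.996 → ψ = 0.208
  ψ = 0.208: g = 0.0040, g' = -0.853 → ψ = 0.213
Converged at ψ = 0.213.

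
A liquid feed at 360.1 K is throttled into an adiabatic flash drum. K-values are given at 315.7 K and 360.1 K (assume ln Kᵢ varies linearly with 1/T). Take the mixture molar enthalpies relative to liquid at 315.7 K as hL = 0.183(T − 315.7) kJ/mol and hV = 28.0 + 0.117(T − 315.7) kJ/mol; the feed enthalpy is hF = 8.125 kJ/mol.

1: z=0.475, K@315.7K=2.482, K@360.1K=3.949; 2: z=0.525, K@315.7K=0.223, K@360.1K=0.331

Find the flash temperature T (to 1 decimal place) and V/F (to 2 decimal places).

Adiabatic flash: solve Rachford–Rice at each trial T, then check hF = ψ·hV(T) + (1−ψ)·hL(T).
  T = 315.7 K: K = (2.482, 0.223), RR gives ψ = 0.257, H_out = 7.198 kJ/mol
  T = 360.1 K: K = (3.949, 0.331), RR gives ψ = 0.532, H_out = 21.462 kJ/mol
  T = 337.9 K: K = (3.179, 0.275), RR gives ψ = 0.414, H_out = 15.059 kJ/mol
  T = 326.8 K: K = (2.821, 0.249), RR gives ψ = 0.344, H_out = 11.407 kJ/mol
  T = 321.2 K: K = (2.647, 0.236), RR gives ψ = 0.303, H_out = 9.372 kJ/mol
  T = 318.4 K: K = (2.563, 0.229), RR gives ψ = 0.280, H_out = 8.290 kJ/mol
  T = 317.0 K: K = (2.521, 0.226), RR gives ψ = 0.268, H_out = 7.730 kJ/mol
Linear interpolation between T = 317.0 (H_out = 7.730) and T = 318.4 (H_out = 8.290) on hF = 8.125 gives T ≈ 318.0 K, at which ψ = 0.28.

T = 318.0 K, V/F = 0.28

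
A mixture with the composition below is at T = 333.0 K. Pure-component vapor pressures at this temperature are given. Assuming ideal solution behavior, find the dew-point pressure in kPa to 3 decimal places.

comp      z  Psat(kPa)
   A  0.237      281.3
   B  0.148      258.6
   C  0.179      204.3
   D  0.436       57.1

Pdew = 100.738 kPa

At the dew point ψ → 1, so Σzᵢ/Kᵢ = 1 with Kᵢ = Pᵢˢᵃᵗ/P ⇒ 1/P = Σzᵢ/Pᵢˢᵃᵗ.
1/P = 0.237/281.3 + 0.148/258.6 + 0.179/204.3 + 0.436/57.1 = 0.009927 ⇒ P = 100.738 kPa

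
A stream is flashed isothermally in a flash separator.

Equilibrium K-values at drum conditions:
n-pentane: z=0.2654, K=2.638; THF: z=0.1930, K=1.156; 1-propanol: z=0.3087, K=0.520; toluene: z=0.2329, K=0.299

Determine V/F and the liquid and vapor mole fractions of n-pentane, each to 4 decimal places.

V/F = 0.2044, x_n-pentane = 0.1988, y_n-pentane = 0.5245

Material balance + equilibrium reduce to Σ zᵢ(Kᵢ−1)/(1+V/F(Kᵢ−1)) = 0.
Feasibility: ΣzᵢKᵢ = 1.1534, Σzᵢ/Kᵢ = 1.6401 — both > 1, two phases present.
Newton–Raphson from V/F = 0.57:
  V/F = 0.5700: g = -0.22343, g' = -0.6467 → V/F = 0.2245
  V/F = 0.2245: g = -0.01288, g' = -0.6356 → V/F = 0.2042
  V/F = 0.2042: g = 0.00012, g' = -0.6476 → V/F = 0.2044
Converged at V/F = 0.2044.
Compositions from xᵢ = zᵢ/(1+V/F(Kᵢ−1)), yᵢ = Kᵢxᵢ:
  n-pentane: x = 0.1988, y = 0.5245
  THF: x = 0.1870, y = 0.2162
  1-propanol: x = 0.3423, y = 0.1780
  toluene: x = 0.2719, y = 0.0813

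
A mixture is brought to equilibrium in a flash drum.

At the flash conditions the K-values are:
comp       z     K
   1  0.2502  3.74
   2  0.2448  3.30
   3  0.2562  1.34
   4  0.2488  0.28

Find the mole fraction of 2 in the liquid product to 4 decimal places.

Iterate (Newton) starting at V/F = 0.45:
  V/F = 0.4500: g = 0.39424, g' = -0.9939 → V/F = 0.8466
  V/F = 0.8466: g = 0.00634, g' = -1.1835 → V/F = 0.8520
Converged at V/F = 0.8520.
Compositions from xᵢ = zᵢ/(1+V/F(Kᵢ−1)), yᵢ = Kᵢxᵢ:
  1: x = 0.0750, y = 0.2806
  2: x = 0.0827, y = 0.2730
  3: x = 0.1987, y = 0.2662
  4: x = 0.6436, y = 0.1802

x_2 = 0.0827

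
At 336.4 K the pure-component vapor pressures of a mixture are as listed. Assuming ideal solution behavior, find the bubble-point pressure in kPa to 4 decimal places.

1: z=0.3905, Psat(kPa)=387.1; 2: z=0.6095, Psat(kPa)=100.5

At the bubble point ψ → 0, so ΣzᵢKᵢ = 1 with Kᵢ = Pᵢˢᵃᵗ/P ⇒ P = ΣzᵢPᵢˢᵃᵗ.
P = 0.3905·387.1 + 0.6095·100.5 = 212.4173 kPa

Pbub = 212.4173 kPa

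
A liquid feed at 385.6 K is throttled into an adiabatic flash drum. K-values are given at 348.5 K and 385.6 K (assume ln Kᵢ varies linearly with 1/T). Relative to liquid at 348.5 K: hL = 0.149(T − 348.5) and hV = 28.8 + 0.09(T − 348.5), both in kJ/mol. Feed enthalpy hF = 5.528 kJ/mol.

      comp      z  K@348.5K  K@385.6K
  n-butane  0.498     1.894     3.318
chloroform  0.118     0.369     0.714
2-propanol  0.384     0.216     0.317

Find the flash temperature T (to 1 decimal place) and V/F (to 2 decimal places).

Adiabatic flash: solve Rachford–Rice at each trial T, then check hF = ψ·hV(T) + (1−ψ)·hL(T).
  T = 348.5 K: K = (1.894, 0.369, 0.216), RR gives ψ = 0.104, H_out = 2.990 kJ/mol
  T = 385.6 K: K = (3.318, 0.714, 0.317), RR gives ψ = 0.598, H_out = 21.434 kJ/mol
  T = 367.1 K: K = (2.545, 0.522, 0.264), RR gives ψ = 0.406, H_out = 14.020 kJ/mol
  T = 357.8 K: K = (2.204, 0.441, 0.240), RR gives ψ = 0.279, H_out = 9.267 kJ/mol
  T = 353.1 K: K = (2.043, 0.403, 0.228), RR gives ψ = 0.199, H_out = 6.358 kJ/mol
  T = 350.8 K: K = (1.968, 0.386, 0.222), RR gives ψ = 0.154, H_out = 4.751 kJ/mol
Linear interpolation between T = 350.8 (H_out = 4.751) and T = 353.1 (H_out = 6.358) on hF = 5.528 gives T ≈ 351.9 K, at which ψ = 0.18.

T = 351.9 K, V/F = 0.18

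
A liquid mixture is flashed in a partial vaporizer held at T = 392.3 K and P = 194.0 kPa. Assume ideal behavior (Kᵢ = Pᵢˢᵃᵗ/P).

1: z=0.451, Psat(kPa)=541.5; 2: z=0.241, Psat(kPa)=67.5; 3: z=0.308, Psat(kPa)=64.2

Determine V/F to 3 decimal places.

V/F = 0.375

Raoult's law: Kᵢ = Pᵢˢᵃᵗ/P = Pᵢˢᵃᵗ/194.0.
  K_1 = 541.5/194.0 = 2.79124, K_2 = 67.5/194.0 = 0.34794, K_3 = 64.2/194.0 = 0.33093
Rachford–Rice: g(V/F) = Σ zᵢ(Kᵢ−1)/(1+V/F(Kᵢ−1)) = 0.
g(0) = ΣzᵢKᵢ − 1 = 0.445 and g(1) = 1 − Σzᵢ/Kᵢ = -0.785, so a root lies in (0, 1).
Iterate (Newton) starting at V/F = 0.5:
  V/F = 0.500: g = -0.1167, g' = -0.940 → V/F = 0.376
  V/F = 0.376: g = -0.0006, g' = -0.943 → V/F = 0.375
Converged at V/F = 0.375.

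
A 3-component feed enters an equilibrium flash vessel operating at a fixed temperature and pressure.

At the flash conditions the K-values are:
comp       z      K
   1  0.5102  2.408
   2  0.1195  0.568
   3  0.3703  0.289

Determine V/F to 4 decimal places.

V/F = 0.4359

Material balance + equilibrium reduce to Σ zᵢ(Kᵢ−1)/(1+V/F(Kᵢ−1)) = 0.
Check two-phase: ΣzᵢKᵢ = 1.4035 > 1 and Σzᵢ/Kᵢ = 1.7036 > 1, so g(0) = 0.4035 > 0 and g(1) = -0.7036 < 0.
Iterate (Newton) starting at V/F = 0.5:
  V/F = 0.5000: g = -0.05278, g' = -0.8353 → V/F = 0.4368
  V/F = 0.4368: g = -0.00072, g' = -0.8155 → V/F = 0.4359
Converged at V/F = 0.4359.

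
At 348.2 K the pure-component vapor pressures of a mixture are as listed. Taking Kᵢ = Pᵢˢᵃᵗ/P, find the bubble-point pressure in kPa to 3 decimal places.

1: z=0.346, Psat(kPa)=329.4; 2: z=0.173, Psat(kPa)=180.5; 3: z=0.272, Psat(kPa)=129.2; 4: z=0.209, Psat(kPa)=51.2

At the bubble point ψ → 0, so ΣzᵢKᵢ = 1 with Kᵢ = Pᵢˢᵃᵗ/P ⇒ P = ΣzᵢPᵢˢᵃᵗ.
P = 0.346·329.4 + 0.173·180.5 + 0.272·129.2 + 0.209·51.2 = 191.042 kPa

Pbub = 191.042 kPa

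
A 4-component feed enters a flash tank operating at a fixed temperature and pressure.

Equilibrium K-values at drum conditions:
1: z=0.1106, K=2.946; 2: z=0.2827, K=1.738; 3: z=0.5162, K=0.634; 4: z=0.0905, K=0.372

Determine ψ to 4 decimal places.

ψ = 0.3609

Rachford–Rice: g(ψ) = Σ zᵢ(Kᵢ−1)/(1+ψ(Kᵢ−1)) = 0.
Feasibility: ΣzᵢKᵢ = 1.1781, Σzᵢ/Kᵢ = 1.2577 — both > 1, two phases present.
Newton iteration, ψ⁰ = 0.31:
  ψ = 0.3100: g = 0.02035, g' = -0.4079 → ψ = 0.3599
  ψ = 0.3599: g = 0.00041, g' = -0.3923 → ψ = 0.3609
Converged at ψ = 0.3609.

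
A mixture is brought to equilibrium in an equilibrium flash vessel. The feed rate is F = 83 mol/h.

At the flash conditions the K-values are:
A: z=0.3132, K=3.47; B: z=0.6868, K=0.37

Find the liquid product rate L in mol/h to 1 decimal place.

Binary case is linear: z₁(K₁−1)(1+β(K₂−1)) + z₂(K₂−1)(1+β(K₁−1)) = 0
⇒ β = [z₁(K₁−1)+z₂(K₂−1)] / [−(K₁−1)(K₂−1)] = 0.34092/1.55610 = 0.2191
Then V = β·F = 0.2191·83 = 18.2 mol/h and L = F − V = 64.8 mol/h.

L = 64.8 mol/h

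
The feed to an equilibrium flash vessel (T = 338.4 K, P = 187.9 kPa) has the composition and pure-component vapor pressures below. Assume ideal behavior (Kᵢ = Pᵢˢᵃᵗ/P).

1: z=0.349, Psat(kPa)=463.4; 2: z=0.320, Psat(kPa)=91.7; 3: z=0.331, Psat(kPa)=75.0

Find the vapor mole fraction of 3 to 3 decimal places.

y_3 = 0.148

Raoult's law: Kᵢ = Pᵢˢᵃᵗ/P = Pᵢˢᵃᵗ/187.9.
  K_1 = 463.4/187.9 = 2.46621, K_2 = 91.7/187.9 = 0.48803, K_3 = 75.0/187.9 = 0.39915
Rachford–Rice: g(V/F) = Σ zᵢ(Kᵢ−1)/(1+V/F(Kᵢ−1)) = 0.
Check two-phase: ΣzᵢKᵢ = 1.149 > 1 and Σzᵢ/Kᵢ = 1.626 > 1, so g(0) = 0.149 > 0 and g(1) = -0.626 < 0.
Newton–Raphson from V/F = 0.5:
  V/F = 0.500: g = -0.2092, g' = -0.645 → V/F = 0.176
  V/F = 0.176: g = 0.0044, g' = -0.725 → V/F = 0.182
Converged at V/F = 0.182.
Compositions from xᵢ = zᵢ/(1+V/F(Kᵢ−1)), yᵢ = Kᵢxᵢ:
  1: x = 0.276, y = 0.679
  2: x = 0.353, y = 0.172
  3: x = 0.372, y = 0.148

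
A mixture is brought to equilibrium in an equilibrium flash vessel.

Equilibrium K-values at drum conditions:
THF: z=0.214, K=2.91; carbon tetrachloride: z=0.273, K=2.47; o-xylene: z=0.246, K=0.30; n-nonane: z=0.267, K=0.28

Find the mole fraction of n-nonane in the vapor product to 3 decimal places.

Material balance + equilibrium reduce to Σ zᵢ(Kᵢ−1)/(1+V/F(Kᵢ−1)) = 0.
Check two-phase: ΣzᵢKᵢ = 1.446 > 1 and Σzᵢ/Kᵢ = 1.958 > 1, so g(0) = 0.446 > 0 and g(1) = -0.958 < 0.
Newton iteration, V/F⁰ = 0.31:
  V/F = 0.310: g = 0.0650, g' = -1.012 → V/F = 0.374
  V/F = 0.374: g = 0.0008, g' = -0.992 → V/F = 0.375
Converged at V/F = 0.375.
Compositions from xᵢ = zᵢ/(1+V/F(Kᵢ−1)), yᵢ = Kᵢxᵢ:
  THF: x = 0.125, y = 0.363
  carbon tetrachloride: x = 0.176, y = 0.435
  o-xylene: x = 0.334, y = 0.100
  n-nonane: x = 0.366, y = 0.102

y_n-nonane = 0.102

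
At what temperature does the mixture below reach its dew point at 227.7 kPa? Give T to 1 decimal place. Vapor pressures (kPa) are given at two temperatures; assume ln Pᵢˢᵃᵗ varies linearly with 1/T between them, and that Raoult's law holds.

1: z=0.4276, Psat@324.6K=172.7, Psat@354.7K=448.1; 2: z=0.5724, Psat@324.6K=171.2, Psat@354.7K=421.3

T = 333.2 K

Dew-point temperature: Σzᵢ·P/Pᵢˢᵃᵗ(T) = 1. Interpolate ln Pᵢˢᵃᵗ = aᵢ + bᵢ/T.
  T = 324.6 K: ΣzᵢP/Pᵢˢᵃᵗ = 1.3251
  T = 354.7 K: ΣzᵢP/Pᵢˢᵃᵗ = 0.5266
  T = 339.6 K: ΣzᵢP/Pᵢˢᵃᵗ = 0.8197
  T = 332.1 K: ΣzᵢP/Pᵢˢᵃᵗ = 1.0365
  T = 335.9 K: ΣzᵢP/Pᵢˢᵃᵗ = 0.9191
  T = 334.0 K: ΣzᵢP/Pᵢˢᵃᵗ = 0.9757
Interpolating between 332.1 K and 334.0 K gives T ≈ 333.2 K.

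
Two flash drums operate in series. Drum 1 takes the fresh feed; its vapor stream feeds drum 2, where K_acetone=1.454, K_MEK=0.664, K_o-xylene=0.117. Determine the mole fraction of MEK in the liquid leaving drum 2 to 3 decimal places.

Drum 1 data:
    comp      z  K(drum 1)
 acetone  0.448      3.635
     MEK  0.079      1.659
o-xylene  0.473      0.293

x_MEK (drum 2) = 0.105

Drum 1:
Rachford–Rice: g(ψ₁) = Σ zᵢ(Kᵢ−1)/(1+ψ₁(Kᵢ−1)) = 0.
Check two-phase: ΣzᵢKᵢ = 1.898 > 1 and Σzᵢ/Kᵢ = 1.785 > 1, so g(0) = 0.898 > 0 and g(1) = -0.785 < 0.
Newton–Raphson from ψ₁ = 0.5:
  ψ₁ = 0.500: g = 0.0313, g' = -1.164 → ψ₁ = 0.527
Converged at ψ₁ = 0.527.
Drum-1 compositions:
  acetone: x = 0.188, y = 0.682
  MEK: x = 0.059, y = 0.097
  o-xylene: x = 0.754, y = 0.221
Drum-2 feed = drum-1 vapor: z₂ = (0.6819, 0.0973, 0.2209).
Drum 2:
Let ψ₂ = V/F and solve Σ zᵢ(Kᵢ−1)/(1+ψ₂(Kᵢ−1)) = 0.
Feasibility: ΣzᵢKᵢ = 1.082, Σzᵢ/Kᵢ = 2.503 — both > 1, two phases present.
Newton–Raphson from ψ₂ = 0.5:
  ψ₂ = 0.500: g = -0.1362, g' = -0.661 → ψ₂ = 0.294
  ψ₂ = 0.294: g = -0.0266, g' = -0.437 → ψ₂ = 0.233
  ψ₂ = 0.233: g = -0.0011, g' = -0.401 → ψ₂ = 0.230
Converged at ψ₂ = 0.230.
  acetone: x = 0.617, y = 0.898
  MEK: x = 0.105, y = 0.070
  o-xylene: x = 0.277, y = 0.032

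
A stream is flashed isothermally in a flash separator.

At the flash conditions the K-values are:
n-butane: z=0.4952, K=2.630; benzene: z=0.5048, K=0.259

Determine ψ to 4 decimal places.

Binary case is linear: z₁(K₁−1)(1+ψ(K₂−1)) + z₂(K₂−1)(1+ψ(K₁−1)) = 0
⇒ ψ = [z₁(K₁−1)+z₂(K₂−1)] / [−(K₁−1)(K₂−1)] = 0.43312/1.20783 = 0.3586

ψ = 0.3586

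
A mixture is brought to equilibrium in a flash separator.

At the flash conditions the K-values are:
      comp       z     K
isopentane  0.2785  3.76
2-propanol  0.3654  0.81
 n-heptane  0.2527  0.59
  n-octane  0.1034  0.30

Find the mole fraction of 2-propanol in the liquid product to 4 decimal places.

Let β = V/F and solve Σ zᵢ(Kᵢ−1)/(1+β(Kᵢ−1)) = 0.
Check two-phase: ΣzᵢKᵢ = 1.5232 > 1 and Σzᵢ/Kᵢ = 1.2982 > 1, so g(0) = 0.5232 > 0 and g(1) = -0.2982 < 0.
Newton–Raphson from β = 0.64:
  β = 0.6400: g = -0.07277, g' = -0.5387 → β = 0.5049
  β = 0.5049: g = 0.00175, g' = -0.5752 → β = 0.5079
Converged at β = 0.5079.
Compositions from xᵢ = zᵢ/(1+β(Kᵢ−1)), yᵢ = Kᵢxᵢ:
  isopentane: x = 0.1159, y = 0.4360
  2-propanol: x = 0.4044, y = 0.3276
  n-heptane: x = 0.3192, y = 0.1883
  n-octane: x = 0.1605, y = 0.0481

x_2-propanol = 0.4044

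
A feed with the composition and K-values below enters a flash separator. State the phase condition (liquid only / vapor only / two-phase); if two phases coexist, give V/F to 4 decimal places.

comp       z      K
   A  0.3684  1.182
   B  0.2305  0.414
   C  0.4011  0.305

liquid only

ΣzᵢKᵢ = 0.6532; Σzᵢ/Kᵢ = 2.1835.
Since ΣzᵢKᵢ < 1 the mixture is below its bubble point — single liquid phase.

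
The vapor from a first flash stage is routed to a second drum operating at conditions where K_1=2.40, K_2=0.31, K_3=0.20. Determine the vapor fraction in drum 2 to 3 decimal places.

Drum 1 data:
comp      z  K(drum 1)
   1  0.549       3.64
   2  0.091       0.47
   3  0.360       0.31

Drum 1:
Material balance + equilibrium reduce to Σ zᵢ(Kᵢ−1)/(1+ψ₁(Kᵢ−1)) = 0.
Check two-phase: ΣzᵢKᵢ = 2.153 > 1 and Σzᵢ/Kᵢ = 1.506 > 1, so g(0) = 1.153 > 0 and g(1) = -0.506 < 0.
Iterate (Newton) starting at ψ₁ = 0.5:
  ψ₁ = 0.500: g = 0.1799, g' = -1.158 → ψ₁ = 0.655
  ψ₁ = 0.655: g = 0.0035, g' = -1.145 → ψ₁ = 0.658
Converged at ψ₁ = 0.658.
Drum-1 compositions:
  1: x = 0.200, y = 0.730
  2: x = 0.140, y = 0.066
  3: x = 0.660, y = 0.205
Drum-2 feed = drum-1 vapor: z₂ = (0.7298, 0.0657, 0.2045).
Drum 2:
Let ψ₂ = V/F and solve Σ zᵢ(Kᵢ−1)/(1+ψ₂(Kᵢ−1)) = 0.
Feasibility: ΣzᵢKᵢ = 1.813, Σzᵢ/Kᵢ = 1.539 — both > 1, two phases present.
Newton–Raphson from ψ₂ = 0.5:
  ψ₂ = 0.500: g = 0.2591, g' = -0.931 → ψ₂ = 0.778
  ψ₂ = 0.778: g = -0.0424, g' = -1.392 → ψ₂ = 0.748
  ψ₂ = 0.748: g = -0.0017, g' = -1.286 → ψ₂ = 0.746
Converged at ψ₂ = 0.746.
  1: x = 0.357, y = 0.856
  2: x = 0.135, y = 0.042
  3: x = 0.508, y = 0.102

V/F (drum 2) = 0.746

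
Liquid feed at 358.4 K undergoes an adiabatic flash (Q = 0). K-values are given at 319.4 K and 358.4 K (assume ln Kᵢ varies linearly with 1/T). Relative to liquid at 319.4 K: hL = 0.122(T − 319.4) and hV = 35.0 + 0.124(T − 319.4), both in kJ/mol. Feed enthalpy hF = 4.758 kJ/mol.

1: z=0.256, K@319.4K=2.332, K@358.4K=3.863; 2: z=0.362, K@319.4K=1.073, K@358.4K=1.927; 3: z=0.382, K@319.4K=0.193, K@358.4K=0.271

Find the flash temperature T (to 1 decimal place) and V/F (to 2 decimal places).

T = 321.4 K, V/F = 0.13

Adiabatic flash: solve Rachford–Rice at each trial T, then check hF = ψ·hV(T) + (1−ψ)·hL(T).
  T = 319.4 K: K = (2.332, 1.073, 0.193), RR gives ψ = 0.087, H_out = 3.060 kJ/mol
  T = 358.4 K: K = (3.863, 1.927, 0.271), RR gives ψ = 0.591, H_out = 25.482 kJ/mol
  T = 338.9 K: K = (3.045, 1.462, 0.231), RR gives ψ = 0.406, H_out = 16.598 kJ/mol
  T = 329.1 K: K = (2.674, 1.257, 0.212), RR gives ψ = 0.269, H_out = 10.620 kJ/mol
  T = 324.2 K: K = (2.498, 1.162, 0.202), RR gives ψ = 0.184, H_out = 7.042 kJ/mol
  T = 321.8 K: K = (2.414, 1.117, 0.198), RR gives ψ = 0.138, H_out = 5.115 kJ/mol
Linear interpolation between T = 319.4 (H_out = 3.060) and T = 321.8 (H_out = 5.115) on hF = 4.758 gives T ≈ 321.4 K, at which ψ = 0.13.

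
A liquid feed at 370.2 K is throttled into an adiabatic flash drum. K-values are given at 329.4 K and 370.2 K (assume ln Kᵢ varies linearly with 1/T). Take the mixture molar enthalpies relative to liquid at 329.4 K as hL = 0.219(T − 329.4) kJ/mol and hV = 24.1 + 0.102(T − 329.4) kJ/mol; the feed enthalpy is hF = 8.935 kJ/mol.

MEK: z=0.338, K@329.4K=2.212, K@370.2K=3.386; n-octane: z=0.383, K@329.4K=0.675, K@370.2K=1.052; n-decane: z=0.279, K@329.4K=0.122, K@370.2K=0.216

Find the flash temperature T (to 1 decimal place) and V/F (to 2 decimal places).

Adiabatic flash: solve Rachford–Rice at each trial T, then check hF = ψ·hV(T) + (1−ψ)·hL(T).
  T = 329.4 K: K = (2.212, 0.675, 0.122), RR gives ψ = 0.055, H_out = 1.323 kJ/mol
  T = 370.2 K: K = (3.386, 1.052, 0.216), RR gives ψ = 0.531, H_out = 19.206 kJ/mol
  T = 349.8 K: K = (2.771, 0.854, 0.165), RR gives ψ = 0.327, H_out = 11.561 kJ/mol
  T = 339.6 K: K = (2.484, 0.762, 0.143), RR gives ψ = 0.203, H_out = 6.883 kJ/mol
  T = 344.7 K: K = (2.626, 0.807, 0.154), RR gives ψ = 0.267, H_out = 9.312 kJ/mol
  T = 342.1 K: K = (2.553, 0.784, 0.148), RR gives ψ = 0.235, H_out = 8.098 kJ/mol
  T = 343.4 K: K = (2.589, 0.795, 0.151), RR gives ψ = 0.251, H_out = 8.711 kJ/mol
Linear interpolation between T = 343.4 (H_out = 8.711) and T = 344.7 (H_out = 9.312) on hF = 8.935 gives T ≈ 343.9 K, at which ψ = 0.26.

T = 343.9 K, V/F = 0.26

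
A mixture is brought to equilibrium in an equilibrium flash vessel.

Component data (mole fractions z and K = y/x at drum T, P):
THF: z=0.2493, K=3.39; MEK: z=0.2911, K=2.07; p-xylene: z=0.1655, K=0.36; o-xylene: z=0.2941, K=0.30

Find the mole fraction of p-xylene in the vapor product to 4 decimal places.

y_p-xylene = 0.0878

Material balance + equilibrium reduce to Σ zᵢ(Kᵢ−1)/(1+ψ(Kᵢ−1)) = 0.
g(0) = ΣzᵢKᵢ − 1 = 0.5955 and g(1) = 1 − Σzᵢ/Kᵢ = -0.6542, so a root lies in (0, 1).
Newton iteration, ψ⁰ = 0.5:
  ψ = 0.5000: g = 0.00188, g' = -0.9247 → ψ = 0.5020
Converged at ψ = 0.5020.
Compositions from xᵢ = zᵢ/(1+ψ(Kᵢ−1)), yᵢ = Kᵢxᵢ:
  THF: x = 0.1133, y = 0.3842
  MEK: x = 0.1894, y = 0.3920
  p-xylene: x = 0.2438, y = 0.0878
  o-xylene: x = 0.4535, y = 0.1360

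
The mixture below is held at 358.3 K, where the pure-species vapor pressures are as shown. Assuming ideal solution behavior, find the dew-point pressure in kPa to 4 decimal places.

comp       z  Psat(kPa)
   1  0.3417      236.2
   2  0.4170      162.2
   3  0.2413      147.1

Pdew = 176.7429 kPa

At the dew point ψ → 1, so Σzᵢ/Kᵢ = 1 with Kᵢ = Pᵢˢᵃᵗ/P ⇒ 1/P = Σzᵢ/Pᵢˢᵃᵗ.
1/P = 0.3417/236.2 + 0.4170/162.2 + 0.2413/147.1 = 0.0056579 ⇒ P = 176.7429 kPa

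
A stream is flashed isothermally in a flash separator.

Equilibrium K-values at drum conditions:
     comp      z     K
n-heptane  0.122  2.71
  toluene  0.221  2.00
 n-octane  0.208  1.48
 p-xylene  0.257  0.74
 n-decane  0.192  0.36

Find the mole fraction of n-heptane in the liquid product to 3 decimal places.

Let ψ = V/F and solve Σ zᵢ(Kᵢ−1)/(1+ψ(Kᵢ−1)) = 0.
Check two-phase: ΣzᵢKᵢ = 1.340 > 1 and Σzᵢ/Kᵢ = 1.177 > 1, so g(0) = 0.340 > 0 and g(1) = -0.177 < 0.
Newton–Raphson from ψ = 0.5:
  ψ = 0.500: g = 0.0828, g' = -0.426 → ψ = 0.694
  ψ = 0.694: g = -0.0020, g' = -0.459 → ψ = 0.690
Converged at ψ = 0.690.
Compositions from xᵢ = zᵢ/(1+ψ(Kᵢ−1)), yᵢ = Kᵢxᵢ:
  n-heptane: x = 0.056, y = 0.152
  toluene: x = 0.131, y = 0.262
  n-octane: x = 0.156, y = 0.231
  p-xylene: x = 0.313, y = 0.232
  n-decane: x = 0.344, y = 0.124

x_n-heptane = 0.056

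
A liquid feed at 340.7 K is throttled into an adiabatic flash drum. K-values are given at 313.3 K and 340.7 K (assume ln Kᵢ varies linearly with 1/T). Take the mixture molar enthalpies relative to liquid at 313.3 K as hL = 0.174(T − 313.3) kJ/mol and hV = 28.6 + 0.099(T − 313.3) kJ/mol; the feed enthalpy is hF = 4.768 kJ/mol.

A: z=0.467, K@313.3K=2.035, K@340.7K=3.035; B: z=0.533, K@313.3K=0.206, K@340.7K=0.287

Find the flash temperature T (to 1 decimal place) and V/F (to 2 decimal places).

T = 317.5 K, V/F = 0.14

Adiabatic flash: solve Rachford–Rice at each trial T, then check hF = ψ·hV(T) + (1−ψ)·hL(T).
  T = 313.3 K: K = (2.035, 0.206), RR gives ψ = 0.073, H_out = 2.093 kJ/mol
  T = 340.7 K: K = (3.035, 0.287), RR gives ψ = 0.393, H_out = 15.201 kJ/mol
  T = 327.0 K: K = (2.506, 0.245), RR gives ψ = 0.265, H_out = 9.677 kJ/mol
  T = 320.1 K: K = (2.262, 0.225), RR gives ψ = 0.180, H_out = 6.239 kJ/mol
  T = 316.7 K: K = (2.147, 0.215), RR gives ψ = 0.130, H_out = 4.284 kJ/mol
  T = 318.4 K: K = (2.204, 0.220), RR gives ψ = 0.156, H_out = 5.288 kJ/mol
Linear interpolation between T = 316.7 (H_out = 4.284) and T = 318.4 (H_out = 5.288) on hF = 4.768 gives T ≈ 317.5 K, at which ψ = 0.14.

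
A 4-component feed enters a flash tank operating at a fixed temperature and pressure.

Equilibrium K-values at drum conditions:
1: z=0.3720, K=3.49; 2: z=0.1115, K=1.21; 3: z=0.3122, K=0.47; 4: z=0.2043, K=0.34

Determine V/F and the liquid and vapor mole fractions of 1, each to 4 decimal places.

V/F = 0.5090, x_1 = 0.1641, y_1 = 0.5726

Rachford–Rice: g(V/F) = Σ zᵢ(Kᵢ−1)/(1+V/F(Kᵢ−1)) = 0.
g(0) = ΣzᵢKᵢ − 1 = 0.6494 and g(1) = 1 − Σzᵢ/Kᵢ = -0.4639, so a root lies in (0, 1).
Iterate (Newton) starting at V/F = 0.5:
  V/F = 0.5000: g = 0.00741, g' = -0.8222 → V/F = 0.5090
Converged at V/F = 0.5090.
Compositions from xᵢ = zᵢ/(1+V/F(Kᵢ−1)), yᵢ = Kᵢxᵢ:
  1: x = 0.1641, y = 0.5726
  2: x = 0.1007, y = 0.1219
  3: x = 0.4275, y = 0.2009
  4: x = 0.3077, y = 0.1046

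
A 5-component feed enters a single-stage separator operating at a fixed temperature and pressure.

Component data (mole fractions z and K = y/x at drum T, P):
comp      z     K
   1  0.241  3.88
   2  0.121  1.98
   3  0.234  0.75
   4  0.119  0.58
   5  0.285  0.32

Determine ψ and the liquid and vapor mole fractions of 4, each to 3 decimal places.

ψ = 0.421, x_4 = 0.145, y_4 = 0.084

Let ψ = V/F and solve Σ zᵢ(Kᵢ−1)/(1+ψ(Kᵢ−1)) = 0.
Check two-phase: ΣzᵢKᵢ = 1.510 > 1 and Σzᵢ/Kᵢ = 1.531 > 1, so g(0) = 0.510 > 0 and g(1) = -0.531 < 0.
Newton iteration, ψ⁰ = 0.5:
  ψ = 0.500: g = -0.0597, g' = -0.743 → ψ = 0.420
  ψ = 0.420: g = 0.0011, g' = -0.775 → ψ = 0.421
Converged at ψ = 0.421.
Compositions from xᵢ = zᵢ/(1+ψ(Kᵢ−1)), yᵢ = Kᵢxᵢ:
  1: x = 0.109, y = 0.423
  2: x = 0.086, y = 0.170
  3: x = 0.262, y = 0.196
  4: x = 0.145, y = 0.084
  5: x = 0.399, y = 0.128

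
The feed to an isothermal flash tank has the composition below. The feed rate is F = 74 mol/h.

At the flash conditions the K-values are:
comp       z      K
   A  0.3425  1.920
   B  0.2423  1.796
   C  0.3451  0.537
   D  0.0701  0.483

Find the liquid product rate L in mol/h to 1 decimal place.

Iterate (Newton) starting at β = 0.5:
  β = 0.5000: g = 0.09699, g' = -0.3739 → β = 0.7594
  β = 0.7594: g = -0.00039, g' = -0.3869 → β = 0.7584
Converged at β = 0.7584.
Then V = β·F = 0.7584·74 = 56.1 mol/h and L = F − V = 17.9 mol/h.

L = 17.9 mol/h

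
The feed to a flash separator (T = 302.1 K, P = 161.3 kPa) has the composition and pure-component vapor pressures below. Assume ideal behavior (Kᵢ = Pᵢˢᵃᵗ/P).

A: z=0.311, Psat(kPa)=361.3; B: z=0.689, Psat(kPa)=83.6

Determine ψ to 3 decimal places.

ψ = 0.090

Raoult's law: Kᵢ = Pᵢˢᵃᵗ/P = Pᵢˢᵃᵗ/161.3.
  K_A = 361.3/161.3 = 2.23993, K_B = 83.6/161.3 = 0.51829
Rachford–Rice: g(ψ) = Σ zᵢ(Kᵢ−1)/(1+ψ(Kᵢ−1)) = 0.
Feasibility: ΣzᵢKᵢ = 1.054, Σzᵢ/Kᵢ = 1.468 — both > 1, two phases present.
Binary case is linear: z₁(K₁−1)(1+ψ(K₂−1)) + z₂(K₂−1)(1+ψ(K₁−1)) = 0
⇒ ψ = [z₁(K₁−1)+z₂(K₂−1)] / [−(K₁−1)(K₂−1)] = 0.0537/0.5973 = 0.090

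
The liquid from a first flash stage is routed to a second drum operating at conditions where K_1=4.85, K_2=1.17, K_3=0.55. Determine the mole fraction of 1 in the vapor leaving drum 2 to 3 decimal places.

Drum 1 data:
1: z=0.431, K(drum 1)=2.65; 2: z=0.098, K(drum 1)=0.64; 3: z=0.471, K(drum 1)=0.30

Drum 1:
Let ψ₁ = V/F and solve Σ zᵢ(Kᵢ−1)/(1+ψ₁(Kᵢ−1)) = 0.
Check two-phase: ΣzᵢKᵢ = 1.346 > 1 and Σzᵢ/Kᵢ = 1.886 > 1, so g(0) = 0.346 > 0 and g(1) = -0.886 < 0.
Iterate (Newton) starting at ψ₁ = 0.55:
  ψ₁ = 0.550: g = -0.2073, g' = -0.952 → ψ₁ = 0.332
  ψ₁ = 0.332: g = -0.0105, g' = -0.898 → ψ₁ = 0.321
Converged at ψ₁ = 0.321.
Drum-1 compositions:
  1: x = 0.282, y = 0.747
  2: x = 0.111, y = 0.071
  3: x = 0.607, y = 0.182
Drum-2 feed = drum-1 liquid: z₂ = (0.2818, 0.1108, 0.6074).
Drum 2:
Let ψ₂ = V/F and solve Σ zᵢ(Kᵢ−1)/(1+ψ₂(Kᵢ−1)) = 0.
Feasibility: ΣzᵢKᵢ = 1.831, Σzᵢ/Kᵢ = 1.257 — both > 1, two phases present.
Iterate (Newton) starting at ψ₂ = 0.51:
  ψ₂ = 0.510: g = 0.0288, g' = -0.686 → ψ₂ = 0.552
  ψ₂ = 0.552: g = 0.0008, g' = -0.648 → ψ₂ = 0.553
Converged at ψ₂ = 0.553.
  1: x = 0.090, y = 0.437
  2: x = 0.101, y = 0.118
  3: x = 0.809, y = 0.445

y_1 (drum 2) = 0.437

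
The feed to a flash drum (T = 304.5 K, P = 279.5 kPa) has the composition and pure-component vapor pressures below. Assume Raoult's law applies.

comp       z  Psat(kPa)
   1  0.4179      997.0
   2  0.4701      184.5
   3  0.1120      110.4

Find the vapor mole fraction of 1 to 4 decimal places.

y_1 = 0.4878

Raoult's law: Kᵢ = Pᵢˢᵃᵗ/P = Pᵢˢᵃᵗ/279.5.
  K_1 = 997.0/279.5 = 3.567084, K_2 = 184.5/279.5 = 0.660107, K_3 = 110.4/279.5 = 0.394991
Let β = V/F and solve Σ zᵢ(Kᵢ−1)/(1+β(Kᵢ−1)) = 0.
Feasibility: ΣzᵢKᵢ = 1.8452, Σzᵢ/Kᵢ = 1.1129 — both > 1, two phases present.
Newton–Raphson from β = 0.51:
  β = 0.5100: g = 0.17328, g' = -0.6817 → β = 0.7642
  β = 0.7642: g = 0.02033, g' = -0.5549 → β = 0.8008
  β = 0.8008: g = 0.00007, g' = -0.5517 → β = 0.8010
Converged at β = 0.8010.
Compositions from xᵢ = zᵢ/(1+β(Kᵢ−1)), yᵢ = Kᵢxᵢ:
  1: x = 0.1367, y = 0.4878
  2: x = 0.6460, y = 0.4264
  3: x = 0.2173, y = 0.0858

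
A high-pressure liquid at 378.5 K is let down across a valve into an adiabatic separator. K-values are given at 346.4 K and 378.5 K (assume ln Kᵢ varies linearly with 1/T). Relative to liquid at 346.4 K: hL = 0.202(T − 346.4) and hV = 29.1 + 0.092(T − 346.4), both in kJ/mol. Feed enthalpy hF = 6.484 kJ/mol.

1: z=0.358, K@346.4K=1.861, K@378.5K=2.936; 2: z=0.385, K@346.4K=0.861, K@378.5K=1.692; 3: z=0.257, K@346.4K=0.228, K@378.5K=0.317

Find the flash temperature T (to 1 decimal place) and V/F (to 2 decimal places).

T = 348.3 K, V/F = 0.21

Adiabatic flash: solve Rachford–Rice at each trial T, then check hF = ψ·hV(T) + (1−ψ)·hL(T).
  T = 346.4 K: K = (1.861, 0.861, 0.228), RR gives ψ = 0.135, H_out = 3.937 kJ/mol
  T = 378.5 K: K = (2.936, 1.692, 0.317), RR gives ψ = 0.862, H_out = 28.518 kJ/mol
  T = 362.4 K: K = (2.360, 1.224, 0.271), RR gives ψ = 0.616, H_out = 20.085 kJ/mol
  T = 354.4 K: K = (2.101, 1.031, 0.249), RR gives ψ = 0.418, H_out = 13.424 kJ/mol
  T = 350.4 K: K = (1.979, 0.943, 0.238), RR gives ψ = 0.289, H_out = 9.079 kJ/mol
  T = 348.4 K: K = (1.919, 0.901, 0.233), RR gives ψ = 0.215, H_out = 6.612 kJ/mol
Linear interpolation between T = 346.4 (H_out = 3.937) and T = 348.4 (H_out = 6.612) on hF = 6.484 gives T ≈ 348.3 K, at which ψ = 0.21.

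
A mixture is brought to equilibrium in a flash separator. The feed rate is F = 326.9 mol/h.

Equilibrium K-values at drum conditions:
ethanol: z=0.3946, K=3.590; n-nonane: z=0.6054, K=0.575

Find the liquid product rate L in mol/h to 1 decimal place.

L = 99.8 mol/h

Rachford–Rice: g(β) = Σ zᵢ(Kᵢ−1)/(1+β(Kᵢ−1)) = 0.
g(0) = ΣzᵢKᵢ − 1 = 0.7647 and g(1) = 1 − Σzᵢ/Kᵢ = -0.1628, so a root lies in (0, 1).
Newton iteration, β⁰ = 0.67:
  β = 0.6700: g = 0.01391, g' = -0.5675 → β = 0.6945
  β = 0.6945: g = 0.00012, g' = -0.5580 → β = 0.6947
Converged at β = 0.6947.
Then V = β·F = 0.6947·326.9 = 227.1 mol/h and L = F − V = 99.8 mol/h.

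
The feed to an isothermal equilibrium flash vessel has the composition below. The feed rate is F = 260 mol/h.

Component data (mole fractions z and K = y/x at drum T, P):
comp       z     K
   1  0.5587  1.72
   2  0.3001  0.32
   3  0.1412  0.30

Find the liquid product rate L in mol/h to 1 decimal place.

Newton iteration, V/F⁰ = 0.49:
  V/F = 0.4900: g = -0.15913, g' = -0.6306 → V/F = 0.2377
  V/F = 0.2377: g = -0.01849, g' = -0.5082 → V/F = 0.2013
  V/F = 0.2013: g = -0.00014, g' = -0.5010 → V/F = 0.2010
Converged at V/F = 0.2010.
Then V = V/F·F = 0.2010·260 = 52.3 mol/h and L = F − V = 207.7 mol/h.

L = 207.7 mol/h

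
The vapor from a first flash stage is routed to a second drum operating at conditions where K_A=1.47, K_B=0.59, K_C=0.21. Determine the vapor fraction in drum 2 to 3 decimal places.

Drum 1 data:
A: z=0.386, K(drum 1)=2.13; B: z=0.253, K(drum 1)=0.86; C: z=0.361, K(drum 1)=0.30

Drum 1:
Material balance + equilibrium reduce to Σ zᵢ(Kᵢ−1)/(1+ψ₁(Kᵢ−1)) = 0.
g(0) = ΣzᵢKᵢ − 1 = 0.148 and g(1) = 1 − Σzᵢ/Kᵢ = -0.679, so a root lies in (0, 1).
Newton–Raphson from ψ₁ = 0.5:
  ψ₁ = 0.500: g = -0.1481, g' = -0.626 → ψ₁ = 0.263
  ψ₁ = 0.263: g = -0.0104, g' = -0.564 → ψ₁ = 0.245
Converged at ψ₁ = 0.245.
Drum-1 compositions:
  A: x = 0.302, y = 0.644
  B: x = 0.262, y = 0.225
  C: x = 0.436, y = 0.131
Drum-2 feed = drum-1 vapor: z₂ = (0.6440, 0.2253, 0.1307).
Drum 2:
Let ψ₂ = V/F and solve Σ zᵢ(Kᵢ−1)/(1+ψ₂(Kᵢ−1)) = 0.
Check two-phase: ΣzᵢKᵢ = 1.107 > 1 and Σzᵢ/Kᵢ = 1.442 > 1, so g(0) = 0.107 > 0 and g(1) = -0.442 < 0.
Newton–Raphson from ψ₂ = 0.5:
  ψ₂ = 0.500: g = -0.0418, g' = -0.376 → ψ₂ = 0.389
  ψ₂ = 0.389: g = -0.0030, g' = -0.325 → ψ₂ = 0.380
Converged at ψ₂ = 0.380.
  A: x = 0.547, y = 0.803
  B: x = 0.267, y = 0.157
  C: x = 0.187, y = 0.039

V/F (drum 2) = 0.380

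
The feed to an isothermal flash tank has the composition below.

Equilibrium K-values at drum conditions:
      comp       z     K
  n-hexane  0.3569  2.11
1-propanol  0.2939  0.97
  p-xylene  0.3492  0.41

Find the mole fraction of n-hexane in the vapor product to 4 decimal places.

Material balance + equilibrium reduce to Σ zᵢ(Kᵢ−1)/(1+β(Kᵢ−1)) = 0.
Check two-phase: ΣzᵢKᵢ = 1.1813 > 1 and Σzᵢ/Kᵢ = 1.3238 > 1, so g(0) = 0.1813 > 0 and g(1) = -0.3238 < 0.
Newton–Raphson from β = 0.5:
  β = 0.5000: g = -0.04642, g' = -0.4267 → β = 0.3912
  β = 0.3912: g = -0.00055, g' = -0.4195 → β = 0.3899
Converged at β = 0.3899.
Compositions from xᵢ = zᵢ/(1+β(Kᵢ−1)), yᵢ = Kᵢxᵢ:
  n-hexane: x = 0.2491, y = 0.5256
  1-propanol: x = 0.2974, y = 0.2885
  p-xylene: x = 0.4535, y = 0.1859

y_n-hexane = 0.5256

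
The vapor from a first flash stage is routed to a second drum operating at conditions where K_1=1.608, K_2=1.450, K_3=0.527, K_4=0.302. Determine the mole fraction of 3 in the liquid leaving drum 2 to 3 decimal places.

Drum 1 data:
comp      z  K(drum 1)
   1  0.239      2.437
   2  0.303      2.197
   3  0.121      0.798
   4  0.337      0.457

x_3 (drum 2) = 0.129

Drum 1:
Let ψ₁ = V/F and solve Σ zᵢ(Kᵢ−1)/(1+ψ₁(Kᵢ−1)) = 0.
g(0) = ΣzᵢKᵢ − 1 = 0.499 and g(1) = 1 − Σzᵢ/Kᵢ = -0.125, so a root lies in (0, 1).
Newton iteration, ψ₁⁰ = 0.5:
  ψ₁ = 0.500: g = 0.1484, g' = -0.530 → ψ₁ = 0.780
  ψ₁ = 0.780: g = 0.0032, g' = -0.532 → ψ₁ = 0.786
Converged at ψ₁ = 0.786.
Drum-1 compositions:
  1: x = 0.112, y = 0.274
  2: x = 0.156, y = 0.343
  3: x = 0.144, y = 0.115
  4: x = 0.588, y = 0.269
Drum-2 feed = drum-1 vapor: z₂ = (0.2736, 0.3430, 0.1148, 0.2686).
Drum 2:
Rachford–Rice: g(ψ₂) = Σ zᵢ(Kᵢ−1)/(1+ψ₂(Kᵢ−1)) = 0.
Feasibility: ΣzᵢKᵢ = 1.079, Σzᵢ/Kᵢ = 1.514 — both > 1, two phases present.
Iterate (Newton) starting at ψ₂ = 0.58:
  ψ₂ = 0.580: g = -0.1445, g' = -0.517 → ψ₂ = 0.301
  ψ₂ = 0.301: g = -0.0240, g' = -0.371 → ψ₂ = 0.236
  ψ₂ = 0.236: g = -0.0006, g' = -0.354 → ψ₂ = 0.234
Converged at ψ₂ = 0.234.
  1: x = 0.239, y = 0.385
  2: x = 0.310, y = 0.450
  3: x = 0.129, y = 0.068
  4: x = 0.321, y = 0.097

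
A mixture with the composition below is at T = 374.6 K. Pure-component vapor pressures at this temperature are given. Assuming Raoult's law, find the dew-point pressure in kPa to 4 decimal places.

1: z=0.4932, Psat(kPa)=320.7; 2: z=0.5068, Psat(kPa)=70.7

At the dew point ψ → 1, so Σzᵢ/Kᵢ = 1 with Kᵢ = Pᵢˢᵃᵗ/P ⇒ 1/P = Σzᵢ/Pᵢˢᵃᵗ.
1/P = 0.4932/320.7 + 0.5068/70.7 = 0.0087062 ⇒ P = 114.8606 kPa

Pdew = 114.8606 kPa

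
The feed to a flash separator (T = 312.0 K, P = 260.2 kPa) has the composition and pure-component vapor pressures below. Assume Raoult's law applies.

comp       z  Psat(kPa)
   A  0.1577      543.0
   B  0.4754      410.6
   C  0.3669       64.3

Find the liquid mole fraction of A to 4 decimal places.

Raoult's law: Kᵢ = Pᵢˢᵃᵗ/P = Pᵢˢᵃᵗ/260.2.
  K_A = 543.0/260.2 = 2.086856, K_B = 410.6/260.2 = 1.578017, K_C = 64.3/260.2 = 0.247118
Rachford–Rice: g(V/F) = Σ zᵢ(Kᵢ−1)/(1+V/F(Kᵢ−1)) = 0.
g(0) = ΣzᵢKᵢ − 1 = 0.1700 and g(1) = 1 − Σzᵢ/Kᵢ = -0.8616, so a root lies in (0, 1).
Iterate (Newton) starting at V/F = 0.5:
  V/F = 0.5000: g = -0.11877, g' = -0.7087 → V/F = 0.3324
  V/F = 0.3324: g = -0.01203, g' = -0.5823 → V/F = 0.3117
  V/F = 0.3117: g = -0.00010, g' = -0.5731 → V/F = 0.3116
Converged at V/F = 0.3116.
Compositions from xᵢ = zᵢ/(1+V/F(Kᵢ−1)), yᵢ = Kᵢxᵢ:
  A: x = 0.1178, y = 0.2458
  B: x = 0.4028, y = 0.6357
  C: x = 0.4793, y = 0.1185

x_A = 0.1178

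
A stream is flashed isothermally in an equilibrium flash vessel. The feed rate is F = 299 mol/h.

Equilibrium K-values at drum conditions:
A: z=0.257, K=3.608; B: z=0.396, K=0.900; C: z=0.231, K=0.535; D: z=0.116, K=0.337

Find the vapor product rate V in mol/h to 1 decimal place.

Rachford–Rice: g(β) = Σ zᵢ(Kᵢ−1)/(1+β(Kᵢ−1)) = 0.
g(0) = ΣzᵢKᵢ − 1 = 0.446 and g(1) = 1 − Σzᵢ/Kᵢ = -0.287, so a root lies in (0, 1).
Newton iteration, β⁰ = 0.61:
  β = 0.610: g = -0.0626, g' = -0.506 → β = 0.486
  β = 0.486: g = 0.0015, g' = -0.539 → β = 0.489
Converged at β = 0.489.
Then V = β·F = 0.4892·299 = 146.3 mol/h and L = F − V = 152.7 mol/h.

V = 146.3 mol/h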